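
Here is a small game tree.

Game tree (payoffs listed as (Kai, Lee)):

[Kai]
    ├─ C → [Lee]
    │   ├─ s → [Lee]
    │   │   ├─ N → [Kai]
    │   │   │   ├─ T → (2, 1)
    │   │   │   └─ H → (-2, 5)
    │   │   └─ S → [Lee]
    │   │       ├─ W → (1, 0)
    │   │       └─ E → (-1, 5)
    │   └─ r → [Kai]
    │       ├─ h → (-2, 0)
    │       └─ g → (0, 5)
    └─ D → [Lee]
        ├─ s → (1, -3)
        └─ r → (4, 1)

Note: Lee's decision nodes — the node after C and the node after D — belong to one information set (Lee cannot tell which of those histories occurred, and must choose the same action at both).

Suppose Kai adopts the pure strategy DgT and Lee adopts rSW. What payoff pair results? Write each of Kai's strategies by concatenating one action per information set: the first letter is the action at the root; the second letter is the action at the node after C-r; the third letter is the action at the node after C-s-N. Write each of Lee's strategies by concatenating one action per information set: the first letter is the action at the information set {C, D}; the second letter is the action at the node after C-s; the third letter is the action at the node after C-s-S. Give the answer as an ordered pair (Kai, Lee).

(4, 1)

Trace the play path from the root:
  Kai plays D
  Lee plays r at [D]
→ terminal payoff (4, 1).
(Kai's choice at the node after C-r is never reached on this path, so it doesn't affect the outcome.)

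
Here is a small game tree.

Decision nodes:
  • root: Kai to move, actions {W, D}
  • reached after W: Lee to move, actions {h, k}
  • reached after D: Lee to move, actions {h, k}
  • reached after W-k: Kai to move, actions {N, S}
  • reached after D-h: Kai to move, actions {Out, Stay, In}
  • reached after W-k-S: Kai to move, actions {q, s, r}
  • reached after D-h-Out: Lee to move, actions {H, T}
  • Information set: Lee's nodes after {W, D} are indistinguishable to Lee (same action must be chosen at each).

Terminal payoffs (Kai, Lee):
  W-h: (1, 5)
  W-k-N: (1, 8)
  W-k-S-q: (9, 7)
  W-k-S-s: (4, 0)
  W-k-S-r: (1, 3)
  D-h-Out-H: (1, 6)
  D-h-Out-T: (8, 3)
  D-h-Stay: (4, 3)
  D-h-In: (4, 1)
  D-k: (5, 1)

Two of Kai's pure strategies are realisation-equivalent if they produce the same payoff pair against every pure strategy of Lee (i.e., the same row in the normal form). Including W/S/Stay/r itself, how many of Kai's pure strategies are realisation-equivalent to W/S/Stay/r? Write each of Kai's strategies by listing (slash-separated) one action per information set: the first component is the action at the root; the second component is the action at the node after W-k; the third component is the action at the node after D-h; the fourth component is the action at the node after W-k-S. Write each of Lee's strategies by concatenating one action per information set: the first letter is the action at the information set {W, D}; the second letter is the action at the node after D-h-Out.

3

Row for W/S/Stay/r (columns hH, hT, kH, kT): (1,5) (1,5) (1,3) (1,3).
Under W/S/Stay/r, Kai's choice at the node after D-h can never be reached regardless of what Lee does, so varying those choices leaves every outcome unchanged.
Holding the reachable choices fixed and varying the unreachable one freely already gives 3 equivalent strategies.
No other strategy reproduces this row, so those 3 are the full class: W/S/Out/r, W/S/Stay/r, W/S/In/r.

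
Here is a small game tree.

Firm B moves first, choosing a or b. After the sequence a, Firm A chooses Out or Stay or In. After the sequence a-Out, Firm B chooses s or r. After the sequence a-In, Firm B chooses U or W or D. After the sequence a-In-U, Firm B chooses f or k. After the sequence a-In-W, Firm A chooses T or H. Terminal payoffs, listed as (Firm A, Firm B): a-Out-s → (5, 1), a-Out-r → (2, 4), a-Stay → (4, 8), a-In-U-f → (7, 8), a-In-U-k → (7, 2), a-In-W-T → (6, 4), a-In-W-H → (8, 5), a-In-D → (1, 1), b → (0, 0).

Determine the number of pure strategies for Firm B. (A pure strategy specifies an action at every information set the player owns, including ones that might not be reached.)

24

Firm B owns the root with actions {a, b} — two choices.
Firm B owns the node after a-Out with actions {s, r} — two choices.
Firm B owns the node after a-In with actions {U, W, D} — three choices.
Firm B owns the node after a-In-U with actions {f, k} — two choices.
A pure strategy fixes one action at each information set independently, so the count is the product 2 × 2 × 3 × 2 = 24.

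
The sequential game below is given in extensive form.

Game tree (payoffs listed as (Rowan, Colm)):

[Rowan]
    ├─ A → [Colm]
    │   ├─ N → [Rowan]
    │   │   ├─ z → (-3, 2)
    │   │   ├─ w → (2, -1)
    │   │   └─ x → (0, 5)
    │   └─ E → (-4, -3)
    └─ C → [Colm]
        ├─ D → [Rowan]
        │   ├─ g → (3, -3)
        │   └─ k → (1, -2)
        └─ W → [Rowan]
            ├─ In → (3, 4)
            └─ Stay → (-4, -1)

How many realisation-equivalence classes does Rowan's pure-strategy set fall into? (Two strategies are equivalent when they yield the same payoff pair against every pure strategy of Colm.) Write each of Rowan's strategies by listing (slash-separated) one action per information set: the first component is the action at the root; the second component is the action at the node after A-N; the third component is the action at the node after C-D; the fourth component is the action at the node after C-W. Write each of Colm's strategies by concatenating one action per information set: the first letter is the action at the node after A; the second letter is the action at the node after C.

Rowan has 24 pure strategies: A/z/g/In, A/z/g/Stay, A/z/k/In, A/z/k/Stay, A/w/g/In, A/w/g/Stay, A/w/k/In, A/w/k/Stay, A/x/g/In, A/x/g/Stay, A/x/k/In, A/x/k/Stay, C/z/g/In, C/z/g/Stay, C/z/k/In, C/z/k/Stay, C/w/g/In, C/w/g/Stay, C/w/k/In, C/w/k/Stay, C/x/g/In, C/x/g/Stay, C/x/k/In, C/x/k/Stay. Columns: ND, NW, ED, EW.
{A/z/g/In, A/z/g/Stay, A/z/k/In, A/z/k/Stay} → row (-3,2) (-3,2) (-4,-3) (-4,-3)
{A/w/g/In, A/w/g/Stay, A/w/k/In, A/w/k/Stay} → row (2,-1) (2,-1) (-4,-3) (-4,-3)
{A/x/g/In, A/x/g/Stay, A/x/k/In, A/x/k/Stay} → row (0,5) (0,5) (-4,-3) (-4,-3)
{C/z/g/In, C/w/g/In, C/x/g/In} → row (3,-3) (3,4) (3,-3) (3,4)
{C/z/g/Stay, C/w/g/Stay, C/x/g/Stay} → row (3,-3) (-4,-1) (3,-3) (-4,-1)
{C/z/k/In, C/w/k/In, C/x/k/In} → row (1,-2) (3,4) (1,-2) (3,4)
{C/z/k/Stay, C/w/k/Stay, C/x/k/Stay} → row (1,-2) (-4,-1) (1,-2) (-4,-1)
That's 7 distinct rows out of 24 strategies.

7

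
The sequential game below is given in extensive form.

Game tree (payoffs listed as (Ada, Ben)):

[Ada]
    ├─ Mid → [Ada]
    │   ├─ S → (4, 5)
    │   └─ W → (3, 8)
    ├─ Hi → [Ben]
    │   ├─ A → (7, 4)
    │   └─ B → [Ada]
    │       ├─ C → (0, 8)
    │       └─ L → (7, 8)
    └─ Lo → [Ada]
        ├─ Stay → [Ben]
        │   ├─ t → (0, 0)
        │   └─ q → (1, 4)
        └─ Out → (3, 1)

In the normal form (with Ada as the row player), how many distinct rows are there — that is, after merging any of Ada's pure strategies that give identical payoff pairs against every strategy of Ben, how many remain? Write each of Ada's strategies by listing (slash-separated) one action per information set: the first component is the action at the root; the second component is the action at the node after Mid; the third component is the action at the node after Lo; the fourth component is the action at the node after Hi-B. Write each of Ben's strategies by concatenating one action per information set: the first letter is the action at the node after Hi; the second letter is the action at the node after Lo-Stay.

6

Ada has 24 pure strategies: Mid/S/Stay/C, Mid/S/Stay/L, Mid/S/Out/C, Mid/S/Out/L, Mid/W/Stay/C, Mid/W/Stay/L, Mid/W/Out/C, Mid/W/Out/L, Hi/S/Stay/C, Hi/S/Stay/L, Hi/S/Out/C, Hi/S/Out/L, Hi/W/Stay/C, Hi/W/Stay/L, Hi/W/Out/C, Hi/W/Out/L, Lo/S/Stay/C, Lo/S/Stay/L, Lo/S/Out/C, Lo/S/Out/L, Lo/W/Stay/C, Lo/W/Stay/L, Lo/W/Out/C, Lo/W/Out/L. Columns: At, Aq, Bt, Bq.
{Mid/S/Stay/C, Mid/S/Stay/L, Mid/S/Out/C, Mid/S/Out/L} → row (4,5) (4,5) (4,5) (4,5)
{Mid/W/Stay/C, Mid/W/Stay/L, Mid/W/Out/C, Mid/W/Out/L} → row (3,8) (3,8) (3,8) (3,8)
{Hi/S/Stay/C, Hi/S/Out/C, Hi/W/Stay/C, Hi/W/Out/C} → row (7,4) (7,4) (0,8) (0,8)
{Hi/S/Stay/L, Hi/S/Out/L, Hi/W/Stay/L, Hi/W/Out/L} → row (7,4) (7,4) (7,8) (7,8)
{Lo/S/Stay/C, Lo/S/Stay/L, Lo/W/Stay/C, Lo/W/Stay/L} → row (0,0) (1,4) (0,0) (1,4)
{Lo/S/Out/C, Lo/S/Out/L, Lo/W/Out/C, Lo/W/Out/L} → row (3,1) (3,1) (3,1) (3,1)
That's 6 distinct rows out of 24 strategies.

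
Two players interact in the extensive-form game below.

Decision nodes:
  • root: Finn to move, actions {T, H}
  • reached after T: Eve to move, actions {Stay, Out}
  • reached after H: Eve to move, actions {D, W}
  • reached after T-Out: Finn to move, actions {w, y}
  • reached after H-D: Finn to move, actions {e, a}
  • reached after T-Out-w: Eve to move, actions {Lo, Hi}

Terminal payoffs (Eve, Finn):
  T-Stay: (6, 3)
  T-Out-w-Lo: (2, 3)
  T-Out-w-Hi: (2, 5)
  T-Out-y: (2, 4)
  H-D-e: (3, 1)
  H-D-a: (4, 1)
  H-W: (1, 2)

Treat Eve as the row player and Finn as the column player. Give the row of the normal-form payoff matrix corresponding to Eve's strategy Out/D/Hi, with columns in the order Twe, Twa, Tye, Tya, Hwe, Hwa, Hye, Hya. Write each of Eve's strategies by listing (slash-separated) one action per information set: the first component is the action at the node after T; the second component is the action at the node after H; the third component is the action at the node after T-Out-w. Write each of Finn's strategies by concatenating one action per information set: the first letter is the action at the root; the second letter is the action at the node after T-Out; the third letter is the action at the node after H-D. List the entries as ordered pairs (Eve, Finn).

(2,5) (2,5) (2,4) (2,4) (3,1) (4,1) (3,1) (4,1)

vs Twe: Finn plays T → Eve plays Out at [T] → Finn plays w at [T-Out] → Eve plays Hi at [T-Out-w] → (2, 5)
vs Twa: Finn plays T → Eve plays Out at [T] → Finn plays w at [T-Out] → Eve plays Hi at [T-Out-w] → (2, 5)
vs Tye: Finn plays T → Eve plays Out at [T] → Finn plays y at [T-Out] → (2, 4)
vs Tya: Finn plays T → Eve plays Out at [T] → Finn plays y at [T-Out] → (2, 4)
vs Hwe: Finn plays H → Eve plays D at [H] → Finn plays e at [H-D] → (3, 1)
vs Hwa: Finn plays H → Eve plays D at [H] → Finn plays a at [H-D] → (4, 1)
vs Hye: Finn plays H → Eve plays D at [H] → Finn plays e at [H-D] → (3, 1)
vs Hya: Finn plays H → Eve plays D at [H] → Finn plays a at [H-D] → (4, 1)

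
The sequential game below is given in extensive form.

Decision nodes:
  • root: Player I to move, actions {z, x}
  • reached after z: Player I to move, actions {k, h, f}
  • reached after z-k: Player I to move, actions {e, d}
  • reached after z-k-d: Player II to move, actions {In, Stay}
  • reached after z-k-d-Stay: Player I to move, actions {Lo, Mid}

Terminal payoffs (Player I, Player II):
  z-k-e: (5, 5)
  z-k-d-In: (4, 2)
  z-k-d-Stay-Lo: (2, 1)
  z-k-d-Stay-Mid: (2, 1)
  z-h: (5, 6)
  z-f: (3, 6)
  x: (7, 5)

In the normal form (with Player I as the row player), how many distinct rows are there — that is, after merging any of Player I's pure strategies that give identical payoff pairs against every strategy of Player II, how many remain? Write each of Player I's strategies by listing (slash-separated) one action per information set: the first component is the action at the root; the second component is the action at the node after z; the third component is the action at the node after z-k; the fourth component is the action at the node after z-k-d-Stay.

Player I has 24 pure strategies: z/k/e/Lo, z/k/e/Mid, z/k/d/Lo, z/k/d/Mid, z/h/e/Lo, z/h/e/Mid, z/h/d/Lo, z/h/d/Mid, z/f/e/Lo, z/f/e/Mid, z/f/d/Lo, z/f/d/Mid, x/k/e/Lo, x/k/e/Mid, x/k/d/Lo, x/k/d/Mid, x/h/e/Lo, x/h/e/Mid, x/h/d/Lo, x/h/d/Mid, x/f/e/Lo, x/f/e/Mid, x/f/d/Lo, x/f/d/Mid. Columns: In, Stay.
{z/k/e/Lo, z/k/e/Mid} → row (5,5) (5,5)
{z/k/d/Lo, z/k/d/Mid} → row (4,2) (2,1)
{z/h/e/Lo, z/h/e/Mid, z/h/d/Lo, z/h/d/Mid} → row (5,6) (5,6)
{z/f/e/Lo, z/f/e/Mid, z/f/d/Lo, z/f/d/Mid} → row (3,6) (3,6)
{x/k/e/Lo, x/k/e/Mid, x/k/d/Lo, x/k/d/Mid, x/h/e/Lo, x/h/e/Mid, x/h/d/Lo, x/h/d/Mid, x/f/e/Lo, x/f/e/Mid, x/f/d/Lo, x/f/d/Mid} → row (7,5) (7,5)
That's 5 distinct rows out of 24 strategies.

5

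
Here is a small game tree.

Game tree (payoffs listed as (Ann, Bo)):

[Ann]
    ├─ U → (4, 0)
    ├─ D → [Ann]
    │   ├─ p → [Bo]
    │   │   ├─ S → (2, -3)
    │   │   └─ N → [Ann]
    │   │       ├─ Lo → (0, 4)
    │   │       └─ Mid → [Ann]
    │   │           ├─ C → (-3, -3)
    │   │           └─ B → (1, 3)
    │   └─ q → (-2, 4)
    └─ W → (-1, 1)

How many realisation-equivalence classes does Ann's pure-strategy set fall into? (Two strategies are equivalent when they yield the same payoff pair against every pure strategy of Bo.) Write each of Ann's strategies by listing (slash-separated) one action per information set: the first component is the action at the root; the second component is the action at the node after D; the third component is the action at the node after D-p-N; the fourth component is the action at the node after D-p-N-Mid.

Ann has 24 pure strategies: U/p/Lo/C, U/p/Lo/B, U/p/Mid/C, U/p/Mid/B, U/q/Lo/C, U/q/Lo/B, U/q/Mid/C, U/q/Mid/B, D/p/Lo/C, D/p/Lo/B, D/p/Mid/C, D/p/Mid/B, D/q/Lo/C, D/q/Lo/B, D/q/Mid/C, D/q/Mid/B, W/p/Lo/C, W/p/Lo/B, W/p/Mid/C, W/p/Mid/B, W/q/Lo/C, W/q/Lo/B, W/q/Mid/C, W/q/Mid/B. Columns: S, N.
{U/p/Lo/C, U/p/Lo/B, U/p/Mid/C, U/p/Mid/B, U/q/Lo/C, U/q/Lo/B, U/q/Mid/C, U/q/Mid/B} → row (4,0) (4,0)
{D/p/Lo/C, D/p/Lo/B} → row (2,-3) (0,4)
{D/p/Mid/C} → row (2,-3) (-3,-3)
{D/p/Mid/B} → row (2,-3) (1,3)
{D/q/Lo/C, D/q/Lo/B, D/q/Mid/C, D/q/Mid/B} → row (-2,4) (-2,4)
{W/p/Lo/C, W/p/Lo/B, W/p/Mid/C, W/p/Mid/B, W/q/Lo/C, W/q/Lo/B, W/q/Mid/C, W/q/Mid/B} → row (-1,1) (-1,1)
That's 6 distinct rows out of 24 strategies.

6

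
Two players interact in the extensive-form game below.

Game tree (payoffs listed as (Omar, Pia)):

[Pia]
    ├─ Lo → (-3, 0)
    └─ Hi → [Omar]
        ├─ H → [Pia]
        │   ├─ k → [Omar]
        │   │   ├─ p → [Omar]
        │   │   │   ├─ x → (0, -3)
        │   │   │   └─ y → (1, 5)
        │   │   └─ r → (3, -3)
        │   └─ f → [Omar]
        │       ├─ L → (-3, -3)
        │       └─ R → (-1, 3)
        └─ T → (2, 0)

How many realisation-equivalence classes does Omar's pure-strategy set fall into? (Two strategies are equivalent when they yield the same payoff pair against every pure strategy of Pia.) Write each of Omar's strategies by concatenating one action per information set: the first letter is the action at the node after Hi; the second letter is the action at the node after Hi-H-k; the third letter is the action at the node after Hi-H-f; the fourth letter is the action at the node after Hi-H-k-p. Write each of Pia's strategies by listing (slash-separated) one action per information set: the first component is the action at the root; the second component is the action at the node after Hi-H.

Omar has 16 pure strategies: HpLx, HpLy, HpRx, HpRy, HrLx, HrLy, HrRx, HrRy, TpLx, TpLy, TpRx, TpRy, TrLx, TrLy, TrRx, TrRy. Columns: Lo/k, Lo/f, Hi/k, Hi/f.
{HpLx} → row (-3,0) (-3,0) (0,-3) (-3,-3)
{HpLy} → row (-3,0) (-3,0) (1,5) (-3,-3)
{HpRx} → row (-3,0) (-3,0) (0,-3) (-1,3)
{HpRy} → row (-3,0) (-3,0) (1,5) (-1,3)
{HrLx, HrLy} → row (-3,0) (-3,0) (3,-3) (-3,-3)
{HrRx, HrRy} → row (-3,0) (-3,0) (3,-3) (-1,3)
{TpLx, TpLy, TpRx, TpRy, TrLx, TrLy, TrRx, TrRy} → row (-3,0) (-3,0) (2,0) (2,0)
That's 7 distinct rows out of 16 strategies.

7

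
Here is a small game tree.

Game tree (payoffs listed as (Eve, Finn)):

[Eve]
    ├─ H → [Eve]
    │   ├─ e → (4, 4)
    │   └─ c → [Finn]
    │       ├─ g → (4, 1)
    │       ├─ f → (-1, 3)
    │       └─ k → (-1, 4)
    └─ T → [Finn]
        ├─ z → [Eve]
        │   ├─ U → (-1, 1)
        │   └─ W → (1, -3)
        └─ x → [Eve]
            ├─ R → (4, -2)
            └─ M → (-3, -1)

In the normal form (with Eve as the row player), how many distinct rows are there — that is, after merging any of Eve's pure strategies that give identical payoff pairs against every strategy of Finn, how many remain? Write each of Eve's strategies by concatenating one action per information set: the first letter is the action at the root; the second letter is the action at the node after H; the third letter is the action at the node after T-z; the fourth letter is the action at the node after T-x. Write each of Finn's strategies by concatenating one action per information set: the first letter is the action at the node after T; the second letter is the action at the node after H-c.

Eve has 16 pure strategies: HeUR, HeUM, HeWR, HeWM, HcUR, HcUM, HcWR, HcWM, TeUR, TeUM, TeWR, TeWM, TcUR, TcUM, TcWR, TcWM. Columns: zg, zf, zk, xg, xf, xk.
{HeUR, HeUM, HeWR, HeWM} → row (4,4) (4,4) (4,4) (4,4) (4,4) (4,4)
{HcUR, HcUM, HcWR, HcWM} → row (4,1) (-1,3) (-1,4) (4,1) (-1,3) (-1,4)
{TeUR, TcUR} → row (-1,1) (-1,1) (-1,1) (4,-2) (4,-2) (4,-2)
{TeUM, TcUM} → row (-1,1) (-1,1) (-1,1) (-3,-1) (-3,-1) (-3,-1)
{TeWR, TcWR} → row (1,-3) (1,-3) (1,-3) (4,-2) (4,-2) (4,-2)
{TeWM, TcWM} → row (1,-3) (1,-3) (1,-3) (-3,-1) (-3,-1) (-3,-1)
That's 6 distinct rows out of 16 strategies.

6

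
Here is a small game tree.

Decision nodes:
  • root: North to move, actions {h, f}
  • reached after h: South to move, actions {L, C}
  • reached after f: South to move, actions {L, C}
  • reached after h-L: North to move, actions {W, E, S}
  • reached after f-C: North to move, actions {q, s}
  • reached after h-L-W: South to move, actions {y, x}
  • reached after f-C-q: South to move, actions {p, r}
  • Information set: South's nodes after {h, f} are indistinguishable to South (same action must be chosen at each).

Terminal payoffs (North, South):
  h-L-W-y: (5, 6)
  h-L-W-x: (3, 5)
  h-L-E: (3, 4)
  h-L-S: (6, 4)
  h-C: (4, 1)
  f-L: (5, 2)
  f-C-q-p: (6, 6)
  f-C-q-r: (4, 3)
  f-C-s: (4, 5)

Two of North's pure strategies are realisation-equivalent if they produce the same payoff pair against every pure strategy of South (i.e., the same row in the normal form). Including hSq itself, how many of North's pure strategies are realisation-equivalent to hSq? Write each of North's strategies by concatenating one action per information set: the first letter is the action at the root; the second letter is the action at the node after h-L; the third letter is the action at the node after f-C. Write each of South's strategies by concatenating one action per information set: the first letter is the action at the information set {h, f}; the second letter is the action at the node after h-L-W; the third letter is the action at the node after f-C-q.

Row for hSq (columns Lyp, Lyr, Lxp, Lxr, Cyp, Cyr, Cxp, Cxr): (6,4) (6,4) (6,4) (6,4) (4,1) (4,1) (4,1) (4,1).
Under hSq, North's choice at the node after f-C can never be reached regardless of what South does, so varying those choices leaves every outcome unchanged.
Holding the reachable choices fixed and varying the unreachable one freely already gives 2 equivalent strategies.
No other strategy reproduces this row, so those 2 are the full class: hSq, hSs.

2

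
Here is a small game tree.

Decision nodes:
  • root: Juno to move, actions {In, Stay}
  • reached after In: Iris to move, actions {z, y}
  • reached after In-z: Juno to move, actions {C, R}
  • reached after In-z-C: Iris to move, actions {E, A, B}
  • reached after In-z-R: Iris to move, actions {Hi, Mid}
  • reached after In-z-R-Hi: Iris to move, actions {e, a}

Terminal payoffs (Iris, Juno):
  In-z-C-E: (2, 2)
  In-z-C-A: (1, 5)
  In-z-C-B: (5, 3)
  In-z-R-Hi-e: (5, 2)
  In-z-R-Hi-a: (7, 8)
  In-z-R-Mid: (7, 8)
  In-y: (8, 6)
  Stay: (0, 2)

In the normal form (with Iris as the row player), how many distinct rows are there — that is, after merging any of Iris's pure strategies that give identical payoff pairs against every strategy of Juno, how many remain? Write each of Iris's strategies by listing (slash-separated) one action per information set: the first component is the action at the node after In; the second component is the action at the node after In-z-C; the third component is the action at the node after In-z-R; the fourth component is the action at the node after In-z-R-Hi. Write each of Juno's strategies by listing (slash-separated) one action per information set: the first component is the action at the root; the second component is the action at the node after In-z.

7

Iris has 24 pure strategies: z/E/Hi/e, z/E/Hi/a, z/E/Mid/e, z/E/Mid/a, z/A/Hi/e, z/A/Hi/a, z/A/Mid/e, z/A/Mid/a, z/B/Hi/e, z/B/Hi/a, z/B/Mid/e, z/B/Mid/a, y/E/Hi/e, y/E/Hi/a, y/E/Mid/e, y/E/Mid/a, y/A/Hi/e, y/A/Hi/a, y/A/Mid/e, y/A/Mid/a, y/B/Hi/e, y/B/Hi/a, y/B/Mid/e, y/B/Mid/a. Columns: In/C, In/R, Stay/C, Stay/R.
{z/E/Hi/e} → row (2,2) (5,2) (0,2) (0,2)
{z/E/Hi/a, z/E/Mid/e, z/E/Mid/a} → row (2,2) (7,8) (0,2) (0,2)
{z/A/Hi/e} → row (1,5) (5,2) (0,2) (0,2)
{z/A/Hi/a, z/A/Mid/e, z/A/Mid/a} → row (1,5) (7,8) (0,2) (0,2)
{z/B/Hi/e} → row (5,3) (5,2) (0,2) (0,2)
{z/B/Hi/a, z/B/Mid/e, z/B/Mid/a} → row (5,3) (7,8) (0,2) (0,2)
{y/E/Hi/e, y/E/Hi/a, y/E/Mid/e, y/E/Mid/a, y/A/Hi/e, y/A/Hi/a, y/A/Mid/e, y/A/Mid/a, y/B/Hi/e, y/B/Hi/a, y/B/Mid/e, y/B/Mid/a} → row (8,6) (8,6) (0,2) (0,2)
That's 7 distinct rows out of 24 strategies.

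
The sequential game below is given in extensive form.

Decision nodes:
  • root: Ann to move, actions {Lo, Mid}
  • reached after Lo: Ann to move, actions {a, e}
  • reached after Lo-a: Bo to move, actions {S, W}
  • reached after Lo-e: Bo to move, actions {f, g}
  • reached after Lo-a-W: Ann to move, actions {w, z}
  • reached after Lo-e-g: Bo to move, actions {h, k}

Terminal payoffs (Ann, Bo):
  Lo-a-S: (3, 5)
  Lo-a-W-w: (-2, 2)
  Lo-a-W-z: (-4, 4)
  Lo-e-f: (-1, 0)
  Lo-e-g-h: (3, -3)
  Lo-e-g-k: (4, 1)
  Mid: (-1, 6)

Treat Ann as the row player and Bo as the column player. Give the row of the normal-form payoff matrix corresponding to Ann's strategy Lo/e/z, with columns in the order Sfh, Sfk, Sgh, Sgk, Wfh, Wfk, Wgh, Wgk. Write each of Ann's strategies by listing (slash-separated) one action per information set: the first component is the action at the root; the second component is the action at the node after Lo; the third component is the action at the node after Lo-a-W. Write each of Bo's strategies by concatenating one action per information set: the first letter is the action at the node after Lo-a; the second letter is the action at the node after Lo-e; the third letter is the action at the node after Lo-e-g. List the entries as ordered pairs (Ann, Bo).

vs Sfh: Ann plays Lo → Ann plays e at [Lo] → Bo plays f at [Lo-e] → (-1, 0)
vs Sfk: Ann plays Lo → Ann plays e at [Lo] → Bo plays f at [Lo-e] → (-1, 0)
vs Sgh: Ann plays Lo → Ann plays e at [Lo] → Bo plays g at [Lo-e] → Bo plays h at [Lo-e-g] → (3, -3)
vs Sgk: Ann plays Lo → Ann plays e at [Lo] → Bo plays g at [Lo-e] → Bo plays k at [Lo-e-g] → (4, 1)
vs Wfh: Ann plays Lo → Ann plays e at [Lo] → Bo plays f at [Lo-e] → (-1, 0)
vs Wfk: Ann plays Lo → Ann plays e at [Lo] → Bo plays f at [Lo-e] → (-1, 0)
vs Wgh: Ann plays Lo → Ann plays e at [Lo] → Bo plays g at [Lo-e] → Bo plays h at [Lo-e-g] → (3, -3)
vs Wgk: Ann plays Lo → Ann plays e at [Lo] → Bo plays g at [Lo-e] → Bo plays k at [Lo-e-g] → (4, 1)

(-1,0) (-1,0) (3,-3) (4,1) (-1,0) (-1,0) (3,-3) (4,1)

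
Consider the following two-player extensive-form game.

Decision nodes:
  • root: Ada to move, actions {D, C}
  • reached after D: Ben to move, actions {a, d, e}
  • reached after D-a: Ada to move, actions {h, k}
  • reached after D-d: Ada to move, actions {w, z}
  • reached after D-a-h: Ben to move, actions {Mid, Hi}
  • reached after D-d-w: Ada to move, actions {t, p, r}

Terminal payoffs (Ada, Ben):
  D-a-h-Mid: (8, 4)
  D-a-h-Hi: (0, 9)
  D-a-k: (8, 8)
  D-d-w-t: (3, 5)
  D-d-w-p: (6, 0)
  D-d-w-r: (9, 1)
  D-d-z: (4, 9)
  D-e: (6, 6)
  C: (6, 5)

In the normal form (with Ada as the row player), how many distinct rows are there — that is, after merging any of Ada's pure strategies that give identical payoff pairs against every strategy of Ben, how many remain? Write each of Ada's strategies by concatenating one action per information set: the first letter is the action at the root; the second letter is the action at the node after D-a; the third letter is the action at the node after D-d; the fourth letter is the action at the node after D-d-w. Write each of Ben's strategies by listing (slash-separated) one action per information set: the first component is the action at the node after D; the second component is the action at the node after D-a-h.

Ada has 24 pure strategies: Dhwt, Dhwp, Dhwr, Dhzt, Dhzp, Dhzr, Dkwt, Dkwp, Dkwr, Dkzt, Dkzp, Dkzr, Chwt, Chwp, Chwr, Chzt, Chzp, Chzr, Ckwt, Ckwp, Ckwr, Ckzt, Ckzp, Ckzr. Columns: a/Mid, a/Hi, d/Mid, d/Hi, e/Mid, e/Hi.
{Dhwt} → row (8,4) (0,9) (3,5) (3,5) (6,6) (6,6)
{Dhwp} → row (8,4) (0,9) (6,0) (6,0) (6,6) (6,6)
{Dhwr} → row (8,4) (0,9) (9,1) (9,1) (6,6) (6,6)
{Dhzt, Dhzp, Dhzr} → row (8,4) (0,9) (4,9) (4,9) (6,6) (6,6)
{Dkwt} → row (8,8) (8,8) (3,5) (3,5) (6,6) (6,6)
{Dkwp} → row (8,8) (8,8) (6,0) (6,0) (6,6) (6,6)
{Dkwr} → row (8,8) (8,8) (9,1) (9,1) (6,6) (6,6)
{Dkzt, Dkzp, Dkzr} → row (8,8) (8,8) (4,9) (4,9) (6,6) (6,6)
{Chwt, Chwp, Chwr, Chzt, Chzp, Chzr, Ckwt, Ckwp, Ckwr, Ckzt, Ckzp, Ckzr} → row (6,5) (6,5) (6,5) (6,5) (6,5) (6,5)
That's 9 distinct rows out of 24 strategies.

9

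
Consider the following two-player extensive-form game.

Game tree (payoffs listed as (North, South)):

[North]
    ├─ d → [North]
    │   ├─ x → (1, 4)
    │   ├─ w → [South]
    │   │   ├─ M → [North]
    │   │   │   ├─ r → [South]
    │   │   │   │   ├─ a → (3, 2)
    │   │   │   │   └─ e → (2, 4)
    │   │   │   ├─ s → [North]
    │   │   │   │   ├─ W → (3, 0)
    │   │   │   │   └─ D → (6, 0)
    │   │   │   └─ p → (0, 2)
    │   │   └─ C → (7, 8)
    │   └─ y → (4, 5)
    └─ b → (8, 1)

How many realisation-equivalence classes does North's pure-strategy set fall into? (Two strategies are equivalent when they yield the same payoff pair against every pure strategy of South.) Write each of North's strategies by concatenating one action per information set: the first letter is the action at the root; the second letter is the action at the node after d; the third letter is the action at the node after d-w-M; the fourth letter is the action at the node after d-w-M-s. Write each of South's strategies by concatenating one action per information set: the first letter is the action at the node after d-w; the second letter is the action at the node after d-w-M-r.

North has 36 pure strategies: dxrW, dxrD, dxsW, dxsD, dxpW, dxpD, dwrW, dwrD, dwsW, dwsD, dwpW, dwpD, dyrW, dyrD, dysW, dysD, dypW, dypD, bxrW, bxrD, bxsW, bxsD, bxpW, bxpD, bwrW, bwrD, bwsW, bwsD, bwpW, bwpD, byrW, byrD, bysW, bysD, bypW, bypD. Columns: Ma, Me, Ca, Ce.
{dxrW, dxrD, dxsW, dxsD, dxpW, dxpD} → row (1,4) (1,4) (1,4) (1,4)
{dwrW, dwrD} → row (3,2) (2,4) (7,8) (7,8)
{dwsW} → row (3,0) (3,0) (7,8) (7,8)
{dwsD} → row (6,0) (6,0) (7,8) (7,8)
{dwpW, dwpD} → row (0,2) (0,2) (7,8) (7,8)
{dyrW, dyrD, dysW, dysD, dypW, dypD} → row (4,5) (4,5) (4,5) (4,5)
{bxrW, bxrD, bxsW, bxsD, bxpW, bxpD, bwrW, bwrD, bwsW, bwsD, bwpW, bwpD, byrW, byrD, bysW, bysD, bypW, bypD} → row (8,1) (8,1) (8,1) (8,1)
That's 7 distinct rows out of 36 strategies.

7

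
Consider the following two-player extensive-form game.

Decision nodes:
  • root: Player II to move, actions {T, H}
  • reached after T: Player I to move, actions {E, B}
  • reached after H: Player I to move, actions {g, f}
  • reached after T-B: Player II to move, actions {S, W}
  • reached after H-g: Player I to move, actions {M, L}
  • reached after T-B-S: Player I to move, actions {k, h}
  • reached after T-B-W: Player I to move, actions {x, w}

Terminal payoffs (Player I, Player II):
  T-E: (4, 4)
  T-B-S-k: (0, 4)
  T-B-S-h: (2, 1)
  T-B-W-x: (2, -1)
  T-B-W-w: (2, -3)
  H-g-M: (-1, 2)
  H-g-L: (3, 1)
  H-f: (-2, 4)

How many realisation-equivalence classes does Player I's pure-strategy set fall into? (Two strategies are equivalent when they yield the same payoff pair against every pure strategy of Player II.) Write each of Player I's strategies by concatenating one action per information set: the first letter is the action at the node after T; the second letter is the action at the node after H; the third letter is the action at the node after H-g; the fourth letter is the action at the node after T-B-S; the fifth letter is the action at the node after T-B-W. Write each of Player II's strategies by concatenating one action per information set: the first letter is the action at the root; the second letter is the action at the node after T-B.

Player I has 32 pure strategies: EgMkx, EgMkw, EgMhx, EgMhw, EgLkx, EgLkw, EgLhx, EgLhw, EfMkx, EfMkw, EfMhx, EfMhw, EfLkx, EfLkw, EfLhx, EfLhw, BgMkx, BgMkw, BgMhx, BgMhw, BgLkx, BgLkw, BgLhx, BgLhw, BfMkx, BfMkw, BfMhx, BfMhw, BfLkx, BfLkw, BfLhx, BfLhw. Columns: TS, TW, HS, HW.
{EgMkx, EgMkw, EgMhx, EgMhw} → row (4,4) (4,4) (-1,2) (-1,2)
{EgLkx, EgLkw, EgLhx, EgLhw} → row (4,4) (4,4) (3,1) (3,1)
{EfMkx, EfMkw, EfMhx, EfMhw, EfLkx, EfLkw, EfLhx, EfLhw} → row (4,4) (4,4) (-2,4) (-2,4)
{BgMkx} → row (0,4) (2,-1) (-1,2) (-1,2)
{BgMkw} → row (0,4) (2,-3) (-1,2) (-1,2)
{BgMhx} → row (2,1) (2,-1) (-1,2) (-1,2)
{BgMhw} → row (2,1) (2,-3) (-1,2) (-1,2)
{BgLkx} → row (0,4) (2,-1) (3,1) (3,1)
{BgLkw} → row (0,4) (2,-3) (3,1) (3,1)
{BgLhx} → row (2,1) (2,-1) (3,1) (3,1)
{BgLhw} → row (2,1) (2,-3) (3,1) (3,1)
{BfMkx, BfLkx} → row (0,4) (2,-1) (-2,4) (-2,4)
{BfMkw, BfLkw} → row (0,4) (2,-3) (-2,4) (-2,4)
{BfMhx, BfLhx} → row (2,1) (2,-1) (-2,4) (-2,4)
{BfMhw, BfLhw} → row (2,1) (2,-3) (-2,4) (-2,4)
That's 15 distinct rows out of 32 strategies.

15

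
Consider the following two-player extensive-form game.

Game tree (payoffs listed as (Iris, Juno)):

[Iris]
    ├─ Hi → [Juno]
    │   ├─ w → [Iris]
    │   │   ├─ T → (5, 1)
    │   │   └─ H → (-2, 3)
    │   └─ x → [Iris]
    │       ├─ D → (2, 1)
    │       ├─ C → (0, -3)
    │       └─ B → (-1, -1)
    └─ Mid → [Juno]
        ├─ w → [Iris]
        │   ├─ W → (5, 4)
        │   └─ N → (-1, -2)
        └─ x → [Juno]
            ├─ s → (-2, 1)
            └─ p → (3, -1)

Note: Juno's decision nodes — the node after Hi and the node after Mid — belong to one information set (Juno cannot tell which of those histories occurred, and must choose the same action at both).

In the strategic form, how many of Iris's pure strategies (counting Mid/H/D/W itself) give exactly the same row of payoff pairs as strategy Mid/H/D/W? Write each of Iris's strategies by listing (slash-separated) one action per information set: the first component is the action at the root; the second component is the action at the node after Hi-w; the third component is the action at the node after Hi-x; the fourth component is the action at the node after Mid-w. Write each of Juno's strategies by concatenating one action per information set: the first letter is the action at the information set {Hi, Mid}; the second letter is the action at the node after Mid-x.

Row for Mid/H/D/W (columns ws, wp, xs, xp): (5,4) (5,4) (-2,1) (3,-1).
Under Mid/H/D/W, Iris's choice at the node after Hi-w and at the node after Hi-x can never be reached regardless of what Juno does, so varying those choices leaves every outcome unchanged.
Holding the reachable choices fixed and varying the unreachable ones freely already gives 2 × 3 = 6 equivalent strategies.
No other strategy reproduces this row, so those 6 are the full class: Mid/T/D/W, Mid/T/C/W, Mid/T/B/W, Mid/H/D/W, Mid/H/C/W, Mid/H/B/W.

6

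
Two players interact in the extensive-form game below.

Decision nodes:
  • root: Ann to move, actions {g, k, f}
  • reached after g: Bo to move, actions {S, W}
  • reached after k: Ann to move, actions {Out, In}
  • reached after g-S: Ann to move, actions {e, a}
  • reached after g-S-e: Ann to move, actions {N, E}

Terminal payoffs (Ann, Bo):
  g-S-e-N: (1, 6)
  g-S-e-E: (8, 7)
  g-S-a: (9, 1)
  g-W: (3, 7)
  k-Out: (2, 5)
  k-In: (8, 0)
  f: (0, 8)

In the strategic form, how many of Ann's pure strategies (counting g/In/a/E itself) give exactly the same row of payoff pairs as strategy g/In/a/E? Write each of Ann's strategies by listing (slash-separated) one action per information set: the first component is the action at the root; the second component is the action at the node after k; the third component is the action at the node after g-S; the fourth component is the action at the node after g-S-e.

4

Row for g/In/a/E (columns S, W): (9,1) (3,7).
Under g/In/a/E, Ann's choice at the node after k and at the node after g-S-e can never be reached regardless of what Bo does, so varying those choices leaves every outcome unchanged.
Holding the reachable choices fixed and varying the unreachable ones freely already gives 2 × 2 = 4 equivalent strategies.
No other strategy reproduces this row, so those 4 are the full class: g/Out/a/N, g/Out/a/E, g/In/a/N, g/In/a/E.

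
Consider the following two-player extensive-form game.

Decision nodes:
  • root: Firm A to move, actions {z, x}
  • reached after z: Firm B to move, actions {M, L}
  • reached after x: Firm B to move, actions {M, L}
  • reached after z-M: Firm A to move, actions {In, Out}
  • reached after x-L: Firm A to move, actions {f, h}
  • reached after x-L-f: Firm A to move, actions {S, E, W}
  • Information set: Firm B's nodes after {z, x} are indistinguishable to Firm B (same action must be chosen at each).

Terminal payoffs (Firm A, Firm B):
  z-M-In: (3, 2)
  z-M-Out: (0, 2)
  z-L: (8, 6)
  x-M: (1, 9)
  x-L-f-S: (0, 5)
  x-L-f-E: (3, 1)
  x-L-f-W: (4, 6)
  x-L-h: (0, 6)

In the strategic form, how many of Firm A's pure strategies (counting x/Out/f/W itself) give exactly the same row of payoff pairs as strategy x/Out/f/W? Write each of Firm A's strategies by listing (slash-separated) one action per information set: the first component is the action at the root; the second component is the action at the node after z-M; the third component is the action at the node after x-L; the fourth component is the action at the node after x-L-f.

2

Row for x/Out/f/W (columns M, L): (1,9) (4,6).
Under x/Out/f/W, Firm A's choice at the node after z-M can never be reached regardless of what Firm B does, so varying those choices leaves every outcome unchanged.
Holding the reachable choices fixed and varying the unreachable one freely already gives 2 equivalent strategies.
No other strategy reproduces this row, so those 2 are the full class: x/In/f/W, x/Out/f/W.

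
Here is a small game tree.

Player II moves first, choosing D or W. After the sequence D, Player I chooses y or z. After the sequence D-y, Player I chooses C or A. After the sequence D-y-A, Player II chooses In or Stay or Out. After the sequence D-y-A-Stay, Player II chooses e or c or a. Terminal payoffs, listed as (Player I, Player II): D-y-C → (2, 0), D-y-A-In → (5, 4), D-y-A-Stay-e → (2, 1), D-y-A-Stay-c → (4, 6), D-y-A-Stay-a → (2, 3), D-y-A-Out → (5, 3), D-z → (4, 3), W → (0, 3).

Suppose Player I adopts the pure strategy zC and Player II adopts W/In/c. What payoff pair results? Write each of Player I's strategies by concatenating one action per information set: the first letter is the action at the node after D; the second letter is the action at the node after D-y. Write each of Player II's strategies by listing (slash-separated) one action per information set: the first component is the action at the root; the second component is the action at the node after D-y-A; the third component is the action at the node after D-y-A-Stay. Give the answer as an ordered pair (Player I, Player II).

Trace the play path from the root:
  Player II plays W
→ terminal payoff (0, 3).
(Player I's choice at the node after D is never reached on this path, so it doesn't affect the outcome.)

(0, 3)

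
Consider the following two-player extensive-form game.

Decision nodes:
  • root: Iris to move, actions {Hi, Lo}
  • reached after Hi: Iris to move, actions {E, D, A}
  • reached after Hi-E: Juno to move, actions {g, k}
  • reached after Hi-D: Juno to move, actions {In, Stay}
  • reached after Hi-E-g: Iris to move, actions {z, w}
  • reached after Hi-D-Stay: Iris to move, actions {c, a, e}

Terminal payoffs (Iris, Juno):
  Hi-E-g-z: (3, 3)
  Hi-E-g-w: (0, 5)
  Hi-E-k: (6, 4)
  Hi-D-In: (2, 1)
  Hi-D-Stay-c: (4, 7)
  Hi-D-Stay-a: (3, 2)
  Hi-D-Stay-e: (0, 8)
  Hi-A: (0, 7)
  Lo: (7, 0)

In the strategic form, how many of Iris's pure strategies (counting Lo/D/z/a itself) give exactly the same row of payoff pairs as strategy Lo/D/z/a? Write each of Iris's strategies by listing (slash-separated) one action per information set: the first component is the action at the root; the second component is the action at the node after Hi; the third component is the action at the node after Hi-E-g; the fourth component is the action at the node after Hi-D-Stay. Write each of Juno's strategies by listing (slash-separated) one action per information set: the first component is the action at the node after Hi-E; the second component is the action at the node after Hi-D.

18

Row for Lo/D/z/a (columns g/In, g/Stay, k/In, k/Stay): (7,0) (7,0) (7,0) (7,0).
Under Lo/D/z/a, Iris's choice at the node after Hi and at the node after Hi-E-g and at the node after Hi-D-Stay can never be reached regardless of what Juno does, so varying those choices leaves every outcome unchanged.
Holding the reachable choices fixed and varying the unreachable ones freely already gives 3 × 2 × 3 = 18 equivalent strategies.
No other strategy reproduces this row, so those 18 are the full class: Lo/E/z/c, Lo/E/z/a, Lo/E/z/e, Lo/E/w/c, Lo/E/w/a, Lo/E/w/e, Lo/D/z/c, Lo/D/z/a, Lo/D/z/e, Lo/D/w/c, Lo/D/w/a, Lo/D/w/e, Lo/A/z/c, Lo/A/z/a, Lo/A/z/e, Lo/A/w/c, Lo/A/w/a, Lo/A/w/e.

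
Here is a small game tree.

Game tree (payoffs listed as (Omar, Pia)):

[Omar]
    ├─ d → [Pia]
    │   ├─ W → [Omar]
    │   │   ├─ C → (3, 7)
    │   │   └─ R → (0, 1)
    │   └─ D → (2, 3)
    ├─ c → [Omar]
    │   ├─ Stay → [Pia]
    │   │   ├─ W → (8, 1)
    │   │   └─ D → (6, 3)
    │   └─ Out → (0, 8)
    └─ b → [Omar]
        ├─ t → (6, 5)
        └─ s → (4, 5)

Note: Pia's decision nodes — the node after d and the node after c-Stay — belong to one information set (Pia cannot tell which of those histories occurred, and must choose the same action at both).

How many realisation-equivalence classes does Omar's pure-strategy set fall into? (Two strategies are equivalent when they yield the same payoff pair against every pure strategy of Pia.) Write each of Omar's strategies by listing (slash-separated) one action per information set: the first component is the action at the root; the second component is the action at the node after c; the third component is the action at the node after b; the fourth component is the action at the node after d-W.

Omar has 24 pure strategies: d/Stay/t/C, d/Stay/t/R, d/Stay/s/C, d/Stay/s/R, d/Out/t/C, d/Out/t/R, d/Out/s/C, d/Out/s/R, c/Stay/t/C, c/Stay/t/R, c/Stay/s/C, c/Stay/s/R, c/Out/t/C, c/Out/t/R, c/Out/s/C, c/Out/s/R, b/Stay/t/C, b/Stay/t/R, b/Stay/s/C, b/Stay/s/R, b/Out/t/C, b/Out/t/R, b/Out/s/C, b/Out/s/R. Columns: W, D.
{d/Stay/t/C, d/Stay/s/C, d/Out/t/C, d/Out/s/C} → row (3,7) (2,3)
{d/Stay/t/R, d/Stay/s/R, d/Out/t/R, d/Out/s/R} → row (0,1) (2,3)
{c/Stay/t/C, c/Stay/t/R, c/Stay/s/C, c/Stay/s/R} → row (8,1) (6,3)
{c/Out/t/C, c/Out/t/R, c/Out/s/C, c/Out/s/R} → row (0,8) (0,8)
{b/Stay/t/C, b/Stay/t/R, b/Out/t/C, b/Out/t/R} → row (6,5) (6,5)
{b/Stay/s/C, b/Stay/s/R, b/Out/s/C, b/Out/s/R} → row (4,5) (4,5)
That's 6 distinct rows out of 24 strategies.

6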